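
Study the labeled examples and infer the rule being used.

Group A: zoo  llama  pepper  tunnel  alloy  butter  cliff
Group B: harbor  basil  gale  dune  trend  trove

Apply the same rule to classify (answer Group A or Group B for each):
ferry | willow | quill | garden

Group A, Group A, Group A, Group B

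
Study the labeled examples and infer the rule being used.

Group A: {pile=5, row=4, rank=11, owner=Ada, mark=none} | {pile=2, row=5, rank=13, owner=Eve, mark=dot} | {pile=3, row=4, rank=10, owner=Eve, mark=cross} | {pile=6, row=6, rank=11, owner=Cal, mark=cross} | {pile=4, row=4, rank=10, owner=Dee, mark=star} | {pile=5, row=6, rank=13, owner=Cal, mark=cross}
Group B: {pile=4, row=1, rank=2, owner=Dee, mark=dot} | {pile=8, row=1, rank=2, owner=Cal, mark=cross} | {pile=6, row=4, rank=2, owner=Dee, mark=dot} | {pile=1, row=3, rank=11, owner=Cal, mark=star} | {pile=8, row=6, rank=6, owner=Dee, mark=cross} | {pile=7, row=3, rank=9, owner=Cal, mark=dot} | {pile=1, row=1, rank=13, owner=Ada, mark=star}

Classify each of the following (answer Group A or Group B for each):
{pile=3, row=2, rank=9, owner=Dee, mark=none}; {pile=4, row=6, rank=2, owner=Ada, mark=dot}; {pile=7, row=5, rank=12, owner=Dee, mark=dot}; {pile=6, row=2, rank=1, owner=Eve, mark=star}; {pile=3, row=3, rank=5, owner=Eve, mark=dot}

Every 'Group A' example satisfies: rank ≥ 9 AND row ≥ 4. None of the 'Group B' examples do.
{pile=3, row=2, rank=9, owner=Dee, mark=none}: rank = 9, row = 2, doesn't match → Group B. {pile=4, row=6, rank=2, owner=Ada, mark=dot}: rank = 2, row = 6, doesn't match → Group B. {pile=7, row=5, rank=12, owner=Dee, mark=dot}: rank = 12, row = 5, has this property → Group A. {pile=6, row=2, rank=1, owner=Eve, mark=star}: rank = 1, row = 2, doesn't match → Group B. {pile=3, row=3, rank=5, owner=Eve, mark=dot}: rank = 5, row = 3, doesn't match → Group B.

Group B, Group B, Group A, Group B, Group B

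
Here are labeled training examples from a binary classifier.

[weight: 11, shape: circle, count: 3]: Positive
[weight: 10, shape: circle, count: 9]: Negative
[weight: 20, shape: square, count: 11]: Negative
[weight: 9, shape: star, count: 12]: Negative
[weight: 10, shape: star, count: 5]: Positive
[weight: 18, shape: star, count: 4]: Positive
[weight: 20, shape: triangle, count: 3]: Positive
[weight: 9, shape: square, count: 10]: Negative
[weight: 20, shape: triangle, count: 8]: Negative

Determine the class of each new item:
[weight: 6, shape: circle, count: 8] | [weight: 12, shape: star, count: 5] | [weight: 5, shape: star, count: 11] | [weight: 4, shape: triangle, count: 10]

The distinguishing property — count ≤ 5 — holds for all the 'Positive' cases and none of the 'Negative' cases.
[weight: 6, shape: circle, count: 8]: count = 8 — doesn't match, so Negative. [weight: 12, shape: star, count: 5]: count = 5 — matches, so Positive. [weight: 5, shape: star, count: 11]: count = 11 — doesn't match, so Negative. [weight: 4, shape: triangle, count: 10]: count = 10 — doesn't match, so Negative.

Negative, Positive, Negative, Negative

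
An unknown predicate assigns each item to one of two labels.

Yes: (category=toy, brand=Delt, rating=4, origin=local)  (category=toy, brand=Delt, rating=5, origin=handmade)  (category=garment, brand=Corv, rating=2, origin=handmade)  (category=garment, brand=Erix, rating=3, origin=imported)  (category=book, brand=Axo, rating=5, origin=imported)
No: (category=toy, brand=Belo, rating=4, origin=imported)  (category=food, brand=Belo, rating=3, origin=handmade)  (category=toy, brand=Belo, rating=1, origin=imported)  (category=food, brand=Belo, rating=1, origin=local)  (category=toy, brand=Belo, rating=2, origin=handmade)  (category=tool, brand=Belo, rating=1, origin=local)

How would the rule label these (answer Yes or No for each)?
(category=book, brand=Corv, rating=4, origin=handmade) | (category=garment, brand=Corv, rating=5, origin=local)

A rule that fits every label: brand is not Belo — true of each 'Yes' example, false of each 'No' one.
(category=book, brand=Corv, rating=4, origin=handmade) — brand is Corv, hence Yes. (category=garment, brand=Corv, rating=5, origin=local) — brand is Corv, hence Yes.

Yes, Yes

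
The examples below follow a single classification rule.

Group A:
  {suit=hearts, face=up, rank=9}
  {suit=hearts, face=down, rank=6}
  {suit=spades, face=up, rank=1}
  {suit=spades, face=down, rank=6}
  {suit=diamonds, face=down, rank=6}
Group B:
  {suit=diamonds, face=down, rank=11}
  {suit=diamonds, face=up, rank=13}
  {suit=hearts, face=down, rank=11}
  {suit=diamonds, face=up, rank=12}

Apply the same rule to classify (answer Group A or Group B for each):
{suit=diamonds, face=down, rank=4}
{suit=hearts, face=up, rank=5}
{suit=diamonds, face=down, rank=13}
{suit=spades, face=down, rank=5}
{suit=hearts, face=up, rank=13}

Group A, Group A, Group B, Group A, Group B

Rule: rank ≤ 9. This holds for each 'Group A' example and fails for each 'Group B' one.
{suit=diamonds, face=down, rank=4}: Group A (rank = 4). {suit=hearts, face=up, rank=5}: Group A (rank = 5). {suit=diamonds, face=down, rank=13}: Group B (rank = 13). {suit=spades, face=down, rank=5}: Group A (rank = 5). {suit=hearts, face=up, rank=13}: Group B (rank = 13).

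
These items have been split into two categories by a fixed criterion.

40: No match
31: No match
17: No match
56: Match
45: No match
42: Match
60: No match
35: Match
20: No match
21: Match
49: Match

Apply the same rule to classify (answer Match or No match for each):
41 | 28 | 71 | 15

No match, Match, No match, No match

The pattern is that an item is 'Match' exactly when: multiple of 7.
41: 41 = 7·5 + 6 — does not pass, so No match. 28: 28 = 7·4 — qualifies, so Match. 71: 71 = 7·10 + 1 — does not pass, so No match. 15: 15 = 7·2 + 1 — does not pass, so No match.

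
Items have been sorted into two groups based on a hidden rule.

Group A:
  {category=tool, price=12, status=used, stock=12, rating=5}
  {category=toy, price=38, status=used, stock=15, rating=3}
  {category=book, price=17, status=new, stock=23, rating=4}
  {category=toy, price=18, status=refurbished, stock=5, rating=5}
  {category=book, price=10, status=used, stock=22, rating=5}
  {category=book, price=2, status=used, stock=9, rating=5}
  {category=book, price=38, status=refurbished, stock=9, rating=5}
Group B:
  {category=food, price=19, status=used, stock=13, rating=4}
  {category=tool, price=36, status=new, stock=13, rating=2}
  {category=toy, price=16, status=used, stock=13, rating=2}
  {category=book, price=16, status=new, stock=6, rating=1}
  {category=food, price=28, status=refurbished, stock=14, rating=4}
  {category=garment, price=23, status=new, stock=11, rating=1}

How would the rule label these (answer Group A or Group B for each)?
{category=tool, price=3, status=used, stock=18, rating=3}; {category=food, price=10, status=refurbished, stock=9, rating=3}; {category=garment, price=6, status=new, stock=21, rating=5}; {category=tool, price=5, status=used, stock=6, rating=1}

Group A, Group B, Group A, Group B

The pattern is that an item is 'Group A' exactly when: stock ≥ 15 OR rating = 5.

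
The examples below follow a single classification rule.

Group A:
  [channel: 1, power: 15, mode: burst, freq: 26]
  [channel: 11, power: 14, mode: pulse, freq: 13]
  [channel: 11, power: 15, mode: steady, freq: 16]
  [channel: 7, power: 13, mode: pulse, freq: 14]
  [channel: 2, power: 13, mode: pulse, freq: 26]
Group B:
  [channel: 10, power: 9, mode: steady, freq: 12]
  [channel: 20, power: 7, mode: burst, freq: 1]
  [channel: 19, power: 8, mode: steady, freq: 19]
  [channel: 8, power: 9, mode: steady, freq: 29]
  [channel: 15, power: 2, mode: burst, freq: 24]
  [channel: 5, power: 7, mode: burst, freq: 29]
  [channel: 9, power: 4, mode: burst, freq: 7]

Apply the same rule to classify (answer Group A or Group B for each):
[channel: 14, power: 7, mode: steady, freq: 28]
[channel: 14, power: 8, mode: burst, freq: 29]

One predicate separates the groups cleanly: power ≥ 13.
[channel: 14, power: 7, mode: steady, freq: 28]: power = 7, fails the rule → Group B. [channel: 14, power: 8, mode: burst, freq: 29]: power = 8, fails the rule → Group B.

Group B, Group B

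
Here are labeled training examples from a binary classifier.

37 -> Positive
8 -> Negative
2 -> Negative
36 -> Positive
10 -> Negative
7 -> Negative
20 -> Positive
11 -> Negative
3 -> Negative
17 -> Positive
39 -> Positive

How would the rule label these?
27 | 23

Positive, Positive

The common property of the 'Positive' items is: at least 17. No 'Negative' item has it.
27 — 27 ≥ 17, hence Positive. 23 — 23 ≥ 17, hence Positive.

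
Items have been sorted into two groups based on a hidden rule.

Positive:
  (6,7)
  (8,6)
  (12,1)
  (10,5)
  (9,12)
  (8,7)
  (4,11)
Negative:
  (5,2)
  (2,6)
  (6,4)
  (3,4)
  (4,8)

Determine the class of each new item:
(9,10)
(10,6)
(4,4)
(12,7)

Positive, Positive, Negative, Positive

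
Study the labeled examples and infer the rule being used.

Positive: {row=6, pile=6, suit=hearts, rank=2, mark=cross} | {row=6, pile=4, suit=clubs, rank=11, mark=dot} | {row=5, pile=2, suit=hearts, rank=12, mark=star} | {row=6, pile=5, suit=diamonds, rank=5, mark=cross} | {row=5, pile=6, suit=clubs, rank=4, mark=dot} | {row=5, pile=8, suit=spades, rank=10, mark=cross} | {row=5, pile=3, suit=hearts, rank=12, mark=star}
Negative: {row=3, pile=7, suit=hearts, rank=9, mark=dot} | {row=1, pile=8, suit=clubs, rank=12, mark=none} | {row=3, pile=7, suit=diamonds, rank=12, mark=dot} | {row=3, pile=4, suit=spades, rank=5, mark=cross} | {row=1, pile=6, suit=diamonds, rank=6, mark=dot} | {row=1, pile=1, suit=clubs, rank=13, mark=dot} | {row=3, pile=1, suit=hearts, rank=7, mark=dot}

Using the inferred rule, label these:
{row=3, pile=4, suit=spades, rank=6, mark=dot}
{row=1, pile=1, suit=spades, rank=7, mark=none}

Rule: row ≥ 5. This holds for each 'Positive' example and fails for each 'Negative' one.
{row=3, pile=4, suit=spades, rank=6, mark=dot}: row = 3, doesn't qualify → Negative.
{row=1, pile=1, suit=spades, rank=7, mark=none}: row = 1, doesn't qualify → Negative.

Negative, Negative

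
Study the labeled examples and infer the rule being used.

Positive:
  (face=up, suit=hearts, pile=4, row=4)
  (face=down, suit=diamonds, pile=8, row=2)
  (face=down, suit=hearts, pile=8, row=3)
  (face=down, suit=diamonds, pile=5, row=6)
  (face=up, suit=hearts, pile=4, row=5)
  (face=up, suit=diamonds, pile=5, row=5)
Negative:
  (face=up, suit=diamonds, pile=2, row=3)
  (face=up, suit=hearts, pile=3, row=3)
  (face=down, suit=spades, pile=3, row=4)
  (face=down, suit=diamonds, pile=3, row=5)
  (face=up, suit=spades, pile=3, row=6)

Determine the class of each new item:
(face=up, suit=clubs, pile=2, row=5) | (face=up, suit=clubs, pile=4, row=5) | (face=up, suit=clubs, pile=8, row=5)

Negative, Positive, Positive

The classifier is using: pile ≥ 4.
(face=up, suit=clubs, pile=2, row=5) → pile = 2 → Negative. (face=up, suit=clubs, pile=4, row=5) → pile = 4 → Positive. (face=up, suit=clubs, pile=8, row=5) → pile = 8 → Positive.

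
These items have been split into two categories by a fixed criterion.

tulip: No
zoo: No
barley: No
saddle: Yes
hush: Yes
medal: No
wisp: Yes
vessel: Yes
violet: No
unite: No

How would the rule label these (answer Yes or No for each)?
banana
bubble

No, No

Looking at the examples, the only property every 'Yes' case has and every 'No' case lacks is: contains 's'.
banana: no 's', fails the rule → No.
bubble: no 's', fails the rule → No.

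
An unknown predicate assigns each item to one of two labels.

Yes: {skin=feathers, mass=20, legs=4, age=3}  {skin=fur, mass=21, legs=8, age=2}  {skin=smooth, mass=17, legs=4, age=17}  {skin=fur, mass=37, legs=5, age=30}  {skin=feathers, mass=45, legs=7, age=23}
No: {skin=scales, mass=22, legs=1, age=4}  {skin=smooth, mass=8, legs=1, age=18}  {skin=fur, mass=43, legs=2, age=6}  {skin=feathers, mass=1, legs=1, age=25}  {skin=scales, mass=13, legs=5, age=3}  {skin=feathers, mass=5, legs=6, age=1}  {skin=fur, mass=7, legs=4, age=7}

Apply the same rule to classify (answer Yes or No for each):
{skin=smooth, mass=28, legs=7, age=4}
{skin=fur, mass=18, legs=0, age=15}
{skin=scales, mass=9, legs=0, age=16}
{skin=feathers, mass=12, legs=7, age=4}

One predicate separates the groups cleanly: mass ≥ 17 AND legs ≥ 4.

Yes, No, No, No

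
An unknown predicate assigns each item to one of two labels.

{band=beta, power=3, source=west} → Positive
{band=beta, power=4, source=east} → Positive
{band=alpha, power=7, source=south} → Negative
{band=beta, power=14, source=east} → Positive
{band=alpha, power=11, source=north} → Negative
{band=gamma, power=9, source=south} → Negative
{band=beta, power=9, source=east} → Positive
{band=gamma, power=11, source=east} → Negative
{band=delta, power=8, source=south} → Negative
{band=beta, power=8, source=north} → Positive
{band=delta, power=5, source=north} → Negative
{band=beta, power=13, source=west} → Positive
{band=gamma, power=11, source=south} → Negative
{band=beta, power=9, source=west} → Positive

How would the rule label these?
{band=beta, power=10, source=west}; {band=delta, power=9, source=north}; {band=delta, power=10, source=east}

Positive, Negative, Negative

The pattern is that an item is 'Positive' exactly when: band is beta.
{band=beta, power=10, source=west}: band is beta — meets the rule, so Positive.
{band=delta, power=9, source=north}: band is delta — does not fit, so Negative.
{band=delta, power=10, source=east}: band is delta — does not fit, so Negative.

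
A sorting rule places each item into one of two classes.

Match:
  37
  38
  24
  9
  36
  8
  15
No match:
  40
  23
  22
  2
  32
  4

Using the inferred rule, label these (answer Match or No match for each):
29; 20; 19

Match, No match, Match

'Match' ⟺ digit sum ≥ 6.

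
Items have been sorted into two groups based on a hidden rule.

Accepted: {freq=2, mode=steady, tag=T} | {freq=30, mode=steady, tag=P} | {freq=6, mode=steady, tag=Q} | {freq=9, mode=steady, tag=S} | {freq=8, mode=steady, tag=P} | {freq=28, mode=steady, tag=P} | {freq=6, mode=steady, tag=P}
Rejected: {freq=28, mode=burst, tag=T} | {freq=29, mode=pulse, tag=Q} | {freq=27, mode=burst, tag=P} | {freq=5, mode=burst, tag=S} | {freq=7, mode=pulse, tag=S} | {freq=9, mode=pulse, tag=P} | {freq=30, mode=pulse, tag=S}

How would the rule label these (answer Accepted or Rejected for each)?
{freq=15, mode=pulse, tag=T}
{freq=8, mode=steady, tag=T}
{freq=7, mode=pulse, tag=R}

Rejected, Accepted, Rejected

One predicate separates the groups cleanly: mode is steady.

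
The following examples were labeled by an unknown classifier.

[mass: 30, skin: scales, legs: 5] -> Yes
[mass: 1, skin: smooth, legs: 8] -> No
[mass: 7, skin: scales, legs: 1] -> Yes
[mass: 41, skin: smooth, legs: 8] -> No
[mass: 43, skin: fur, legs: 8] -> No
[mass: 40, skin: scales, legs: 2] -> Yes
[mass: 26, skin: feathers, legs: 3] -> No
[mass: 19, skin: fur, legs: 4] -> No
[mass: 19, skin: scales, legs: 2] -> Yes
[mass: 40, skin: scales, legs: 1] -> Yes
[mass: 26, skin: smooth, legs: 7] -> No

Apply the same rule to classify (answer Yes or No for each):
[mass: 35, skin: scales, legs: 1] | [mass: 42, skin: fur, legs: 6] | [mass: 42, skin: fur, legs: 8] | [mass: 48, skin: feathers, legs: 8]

Yes, No, No, No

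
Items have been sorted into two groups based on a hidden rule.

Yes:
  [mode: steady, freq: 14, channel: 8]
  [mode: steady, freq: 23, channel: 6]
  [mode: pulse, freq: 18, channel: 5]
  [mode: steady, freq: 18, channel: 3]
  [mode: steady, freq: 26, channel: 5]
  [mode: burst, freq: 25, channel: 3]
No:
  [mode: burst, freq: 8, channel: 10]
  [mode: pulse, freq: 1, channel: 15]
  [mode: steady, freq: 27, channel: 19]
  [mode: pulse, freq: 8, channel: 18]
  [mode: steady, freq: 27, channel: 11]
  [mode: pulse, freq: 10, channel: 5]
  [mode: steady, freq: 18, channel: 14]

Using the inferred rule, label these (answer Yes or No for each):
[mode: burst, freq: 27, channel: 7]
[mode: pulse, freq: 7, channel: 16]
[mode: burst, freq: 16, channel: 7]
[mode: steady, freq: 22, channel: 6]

The distinguishing property — channel ≤ 8 AND freq ≥ 14 — holds for all the 'Yes' cases and none of the 'No' cases.
[mode: burst, freq: 27, channel: 7] → channel = 7, freq = 27 → Yes.
[mode: pulse, freq: 7, channel: 16] → channel = 16, freq = 7 → No.
[mode: burst, freq: 16, channel: 7] → channel = 7, freq = 16 → Yes.
[mode: steady, freq: 22, channel: 6] → channel = 6, freq = 22 → Yes.

Yes, No, Yes, Yes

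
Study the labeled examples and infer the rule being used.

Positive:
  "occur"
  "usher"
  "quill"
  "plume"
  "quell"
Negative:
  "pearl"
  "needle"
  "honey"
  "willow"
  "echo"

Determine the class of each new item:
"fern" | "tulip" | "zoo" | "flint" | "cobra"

Comparing the two groups points to one rule — contains 'u'.
"fern": no 'u', does not fit → Negative.
"tulip": has 'u', meets the rule → Positive.
"zoo": no 'u', does not fit → Negative.
"flint": no 'u', does not fit → Negative.
"cobra": no 'u', does not fit → Negative.

Negative, Positive, Negative, Negative, Negative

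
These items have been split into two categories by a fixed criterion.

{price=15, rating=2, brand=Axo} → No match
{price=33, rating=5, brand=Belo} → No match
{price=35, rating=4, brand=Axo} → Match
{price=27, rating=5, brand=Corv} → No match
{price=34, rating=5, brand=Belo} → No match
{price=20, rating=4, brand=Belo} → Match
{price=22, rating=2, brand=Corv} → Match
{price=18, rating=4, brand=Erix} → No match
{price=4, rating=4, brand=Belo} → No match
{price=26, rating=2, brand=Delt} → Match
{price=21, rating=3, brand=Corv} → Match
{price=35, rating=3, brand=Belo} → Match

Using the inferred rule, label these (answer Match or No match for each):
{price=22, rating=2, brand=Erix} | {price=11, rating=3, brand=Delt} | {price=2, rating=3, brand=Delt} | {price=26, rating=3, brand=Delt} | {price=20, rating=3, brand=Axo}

The simplest hypothesis consistent with all the labels is: rating ≤ 4 AND price ≥ 20.

Match, No match, No match, Match, Match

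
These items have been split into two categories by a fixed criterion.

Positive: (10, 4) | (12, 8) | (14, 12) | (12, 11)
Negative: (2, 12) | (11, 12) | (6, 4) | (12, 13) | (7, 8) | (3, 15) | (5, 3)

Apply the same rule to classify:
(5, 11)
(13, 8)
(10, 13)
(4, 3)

Negative, Positive, Negative, Negative

One predicate separates the groups cleanly: first > second AND sum ≥ 14.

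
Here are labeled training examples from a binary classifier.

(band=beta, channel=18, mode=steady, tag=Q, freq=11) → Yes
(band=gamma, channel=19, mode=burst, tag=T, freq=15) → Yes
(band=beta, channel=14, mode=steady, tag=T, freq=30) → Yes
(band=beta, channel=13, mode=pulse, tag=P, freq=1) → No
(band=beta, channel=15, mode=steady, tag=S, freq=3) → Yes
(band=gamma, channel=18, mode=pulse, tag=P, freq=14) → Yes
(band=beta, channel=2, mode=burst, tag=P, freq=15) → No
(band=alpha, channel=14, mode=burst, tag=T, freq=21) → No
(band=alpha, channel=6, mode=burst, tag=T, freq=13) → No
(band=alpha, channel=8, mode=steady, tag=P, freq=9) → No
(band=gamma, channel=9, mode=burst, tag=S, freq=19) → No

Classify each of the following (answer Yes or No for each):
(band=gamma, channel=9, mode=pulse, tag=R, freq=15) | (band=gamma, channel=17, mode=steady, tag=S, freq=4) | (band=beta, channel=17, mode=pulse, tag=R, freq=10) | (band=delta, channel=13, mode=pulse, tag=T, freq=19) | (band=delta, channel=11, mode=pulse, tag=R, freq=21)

The common property of the 'Yes' items is: channel ≥ 15 OR freq = 30. No 'No' item has it.
(band=gamma, channel=9, mode=pulse, tag=R, freq=15): No (channel = 9, freq = 15).
(band=gamma, channel=17, mode=steady, tag=S, freq=4): Yes (channel = 17, freq = 4).
(band=beta, channel=17, mode=pulse, tag=R, freq=10): Yes (channel = 17, freq = 10).
(band=delta, channel=13, mode=pulse, tag=T, freq=19): No (channel = 13, freq = 19).
(band=delta, channel=11, mode=pulse, tag=R, freq=21): No (channel = 11, freq = 21).

No, Yes, Yes, No, No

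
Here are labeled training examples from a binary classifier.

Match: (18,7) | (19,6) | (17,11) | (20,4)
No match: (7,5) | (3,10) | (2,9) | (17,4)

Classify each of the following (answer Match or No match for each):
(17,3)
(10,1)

The pattern is that an item is 'Match' exactly when: sum ≥ 24.
No match: (17,3), since 17+3 = 20. No match: (10,1), since 10+1 = 11.

No match, No match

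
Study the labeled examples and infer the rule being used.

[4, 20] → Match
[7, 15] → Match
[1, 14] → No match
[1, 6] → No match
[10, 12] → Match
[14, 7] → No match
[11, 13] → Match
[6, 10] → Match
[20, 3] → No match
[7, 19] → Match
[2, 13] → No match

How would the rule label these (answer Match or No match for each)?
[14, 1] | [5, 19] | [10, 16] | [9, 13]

No match, Match, Match, Match

Comparing the two groups points to one rule — sum is even.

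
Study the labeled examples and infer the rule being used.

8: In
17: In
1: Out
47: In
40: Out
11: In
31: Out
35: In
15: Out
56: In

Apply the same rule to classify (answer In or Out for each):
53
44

In, In

The distinguishing property — ≡ 2 (mod 3) — holds for all the 'In' cases and none of the 'Out' cases.
53: 53 mod 3 = 2 — meets the rule, so In. 44: 44 mod 3 = 2 — meets the rule, so In.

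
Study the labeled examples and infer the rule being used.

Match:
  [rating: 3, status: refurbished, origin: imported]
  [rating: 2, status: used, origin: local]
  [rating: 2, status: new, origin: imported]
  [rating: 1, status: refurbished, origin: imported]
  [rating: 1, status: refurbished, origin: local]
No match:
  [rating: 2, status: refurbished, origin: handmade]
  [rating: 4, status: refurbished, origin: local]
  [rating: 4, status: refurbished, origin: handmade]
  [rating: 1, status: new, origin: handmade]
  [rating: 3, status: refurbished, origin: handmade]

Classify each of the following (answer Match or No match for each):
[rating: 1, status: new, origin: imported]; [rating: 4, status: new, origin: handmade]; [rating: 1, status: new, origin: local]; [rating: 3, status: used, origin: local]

A rule that fits every label: origin is not handmade AND rating ≤ 3 — true of each 'Match' example, false of each 'No match' one.
[rating: 1, status: new, origin: imported] — origin is imported, rating = 1, hence Match.
[rating: 4, status: new, origin: handmade] — origin is handmade, rating = 4, hence No match.
[rating: 1, status: new, origin: local] — origin is local, rating = 1, hence Match.
[rating: 3, status: used, origin: local] — origin is local, rating = 3, hence Match.

Match, No match, Match, Match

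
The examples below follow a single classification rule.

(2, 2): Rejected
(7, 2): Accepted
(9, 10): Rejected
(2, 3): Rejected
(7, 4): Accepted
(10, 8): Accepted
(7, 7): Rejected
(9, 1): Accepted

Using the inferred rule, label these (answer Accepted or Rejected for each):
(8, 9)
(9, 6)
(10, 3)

Rejected, Accepted, Accepted

The common property of the 'Accepted' items is: first > second. No 'Rejected' item has it.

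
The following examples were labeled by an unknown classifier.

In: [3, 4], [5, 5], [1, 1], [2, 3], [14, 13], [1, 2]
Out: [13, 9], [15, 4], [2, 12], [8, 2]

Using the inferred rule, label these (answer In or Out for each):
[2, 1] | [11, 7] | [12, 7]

In, Out, Out

A rule that fits every label: |first − second| ≤ 1 — true of each 'In' example, false of each 'Out' one.
[2, 1] → |2−1| = 1 → In. [11, 7] → |11−7| = 4 → Out. [12, 7] → |12−7| = 5 → Out.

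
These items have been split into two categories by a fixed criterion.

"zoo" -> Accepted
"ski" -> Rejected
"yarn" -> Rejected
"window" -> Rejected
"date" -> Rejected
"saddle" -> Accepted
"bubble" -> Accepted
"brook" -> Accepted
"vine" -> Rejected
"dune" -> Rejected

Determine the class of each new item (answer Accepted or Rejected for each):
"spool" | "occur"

Accepted, Accepted

The distinguishing property — has a double letter — holds for all the 'Accepted' cases and none of the 'Rejected' cases.
"spool": 'oo' doubled, fits → Accepted. "occur": 'cc' doubled, fits → Accepted.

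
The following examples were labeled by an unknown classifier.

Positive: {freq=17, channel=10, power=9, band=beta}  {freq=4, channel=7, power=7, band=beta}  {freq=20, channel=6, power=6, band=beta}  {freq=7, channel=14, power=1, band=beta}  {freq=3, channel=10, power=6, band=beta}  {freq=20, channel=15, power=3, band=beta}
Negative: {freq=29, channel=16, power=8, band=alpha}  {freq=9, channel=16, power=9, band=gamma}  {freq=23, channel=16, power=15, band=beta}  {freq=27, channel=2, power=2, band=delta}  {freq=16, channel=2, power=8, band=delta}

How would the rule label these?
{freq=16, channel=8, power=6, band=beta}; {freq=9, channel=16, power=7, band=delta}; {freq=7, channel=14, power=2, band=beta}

Positive, Negative, Positive

One predicate separates the groups cleanly: band is beta AND freq ≤ 20.
{freq=16, channel=8, power=6, band=beta}: Positive (band is beta, freq = 16).
{freq=9, channel=16, power=7, band=delta}: Negative (band is delta, freq = 9).
{freq=7, channel=14, power=2, band=beta}: Positive (band is beta, freq = 7).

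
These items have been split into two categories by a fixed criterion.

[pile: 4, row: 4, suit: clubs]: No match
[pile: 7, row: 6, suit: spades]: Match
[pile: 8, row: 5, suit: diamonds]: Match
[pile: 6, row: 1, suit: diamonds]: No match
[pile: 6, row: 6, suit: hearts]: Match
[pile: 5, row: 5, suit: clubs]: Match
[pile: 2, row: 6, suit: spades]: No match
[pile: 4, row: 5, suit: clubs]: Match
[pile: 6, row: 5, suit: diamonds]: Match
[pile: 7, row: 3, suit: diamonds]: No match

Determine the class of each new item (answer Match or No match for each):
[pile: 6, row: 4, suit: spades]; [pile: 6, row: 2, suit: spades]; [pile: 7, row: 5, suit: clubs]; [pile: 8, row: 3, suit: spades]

The distinguishing property — pile ≥ 4 AND row ≥ 5 — holds for all the 'Match' cases and none of the 'No match' cases.
[pile: 6, row: 4, suit: spades] — pile = 6, row = 4, hence No match. [pile: 6, row: 2, suit: spades] — pile = 6, row = 2, hence No match. [pile: 7, row: 5, suit: clubs] — pile = 7, row = 5, hence Match. [pile: 8, row: 3, suit: spades] — pile = 8, row = 3, hence No match.

No match, No match, Match, No match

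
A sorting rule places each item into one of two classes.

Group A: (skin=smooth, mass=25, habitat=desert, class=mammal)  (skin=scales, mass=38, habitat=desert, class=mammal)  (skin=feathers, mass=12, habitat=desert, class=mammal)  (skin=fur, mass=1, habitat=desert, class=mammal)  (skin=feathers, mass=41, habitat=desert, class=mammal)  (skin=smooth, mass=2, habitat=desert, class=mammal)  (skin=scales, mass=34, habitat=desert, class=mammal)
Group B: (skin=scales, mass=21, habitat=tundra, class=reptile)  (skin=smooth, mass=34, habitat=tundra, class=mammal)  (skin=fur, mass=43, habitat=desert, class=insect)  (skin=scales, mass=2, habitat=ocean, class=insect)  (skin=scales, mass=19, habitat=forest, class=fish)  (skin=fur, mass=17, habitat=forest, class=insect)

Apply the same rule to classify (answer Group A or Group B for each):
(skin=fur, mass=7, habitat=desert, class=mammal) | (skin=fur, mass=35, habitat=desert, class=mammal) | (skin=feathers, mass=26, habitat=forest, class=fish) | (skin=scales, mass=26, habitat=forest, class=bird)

The classifier is using: habitat is desert AND class is mammal.
(skin=fur, mass=7, habitat=desert, class=mammal) — habitat is desert, class is mammal, hence Group A. (skin=fur, mass=35, habitat=desert, class=mammal) — habitat is desert, class is mammal, hence Group A. (skin=feathers, mass=26, habitat=forest, class=fish) — habitat is forest, class is fish, hence Group B. (skin=scales, mass=26, habitat=forest, class=bird) — habitat is forest, class is bird, hence Group B.

Group A, Group A, Group B, Group B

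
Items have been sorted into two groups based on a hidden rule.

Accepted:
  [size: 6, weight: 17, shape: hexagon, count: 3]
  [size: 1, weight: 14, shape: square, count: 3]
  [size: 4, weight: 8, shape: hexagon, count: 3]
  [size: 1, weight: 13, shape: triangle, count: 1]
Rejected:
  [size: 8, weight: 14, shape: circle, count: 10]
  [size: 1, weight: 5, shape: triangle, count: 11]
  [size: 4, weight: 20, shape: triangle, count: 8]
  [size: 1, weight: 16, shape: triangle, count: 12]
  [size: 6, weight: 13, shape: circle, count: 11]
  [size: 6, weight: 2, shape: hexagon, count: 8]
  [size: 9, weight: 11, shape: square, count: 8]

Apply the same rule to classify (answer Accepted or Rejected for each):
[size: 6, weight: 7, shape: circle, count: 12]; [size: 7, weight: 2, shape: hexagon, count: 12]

The rule appears to be: count ≤ 3.

Rejected, Rejected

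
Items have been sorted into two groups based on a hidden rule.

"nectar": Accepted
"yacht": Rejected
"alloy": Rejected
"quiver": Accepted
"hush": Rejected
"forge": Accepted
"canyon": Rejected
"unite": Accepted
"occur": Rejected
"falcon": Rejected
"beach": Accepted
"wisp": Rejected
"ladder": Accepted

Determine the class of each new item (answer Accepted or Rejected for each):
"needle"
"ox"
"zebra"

Accepted, Rejected, Accepted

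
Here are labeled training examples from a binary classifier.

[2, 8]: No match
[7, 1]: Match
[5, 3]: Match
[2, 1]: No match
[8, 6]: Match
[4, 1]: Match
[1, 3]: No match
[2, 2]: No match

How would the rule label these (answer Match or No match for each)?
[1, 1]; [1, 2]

No match, No match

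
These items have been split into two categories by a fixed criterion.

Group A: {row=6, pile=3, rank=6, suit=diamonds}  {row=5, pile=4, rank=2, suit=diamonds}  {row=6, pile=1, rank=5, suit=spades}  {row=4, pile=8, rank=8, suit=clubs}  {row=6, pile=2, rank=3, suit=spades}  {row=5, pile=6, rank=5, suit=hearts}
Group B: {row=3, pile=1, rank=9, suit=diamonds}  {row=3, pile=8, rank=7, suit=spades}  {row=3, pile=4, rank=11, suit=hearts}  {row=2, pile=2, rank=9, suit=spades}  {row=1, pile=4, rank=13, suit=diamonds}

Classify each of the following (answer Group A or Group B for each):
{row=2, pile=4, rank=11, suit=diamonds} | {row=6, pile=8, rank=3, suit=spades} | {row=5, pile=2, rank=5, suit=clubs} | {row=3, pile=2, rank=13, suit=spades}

Group B, Group A, Group A, Group B

All 'Group A' examples share one property — row ≥ 4 — and every 'Group B' example lacks it.
{row=2, pile=4, rank=11, suit=diamonds} — row = 2, hence Group B.
{row=6, pile=8, rank=3, suit=spades} — row = 6, hence Group A.
{row=5, pile=2, rank=5, suit=clubs} — row = 5, hence Group A.
{row=3, pile=2, rank=13, suit=spades} — row = 3, hence Group B.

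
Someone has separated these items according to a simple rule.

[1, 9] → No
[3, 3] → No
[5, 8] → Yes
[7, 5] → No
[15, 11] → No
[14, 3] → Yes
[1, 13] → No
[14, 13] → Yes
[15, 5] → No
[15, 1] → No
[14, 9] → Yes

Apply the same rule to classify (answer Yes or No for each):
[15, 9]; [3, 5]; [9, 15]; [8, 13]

All 'Yes' examples share one property — sum is odd — and every 'No' example lacks it.

No, No, No, Yes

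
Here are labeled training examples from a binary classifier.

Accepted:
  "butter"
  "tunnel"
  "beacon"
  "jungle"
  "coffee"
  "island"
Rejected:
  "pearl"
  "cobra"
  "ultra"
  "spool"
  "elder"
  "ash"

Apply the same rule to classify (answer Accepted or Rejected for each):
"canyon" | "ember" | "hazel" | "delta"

Accepted, Rejected, Rejected, Rejected

The pattern is that an item is 'Accepted' exactly when: even length.
"canyon": Accepted (length 6).
"ember": Rejected (length 5).
"hazel": Rejected (length 5).
"delta": Rejected (length 5).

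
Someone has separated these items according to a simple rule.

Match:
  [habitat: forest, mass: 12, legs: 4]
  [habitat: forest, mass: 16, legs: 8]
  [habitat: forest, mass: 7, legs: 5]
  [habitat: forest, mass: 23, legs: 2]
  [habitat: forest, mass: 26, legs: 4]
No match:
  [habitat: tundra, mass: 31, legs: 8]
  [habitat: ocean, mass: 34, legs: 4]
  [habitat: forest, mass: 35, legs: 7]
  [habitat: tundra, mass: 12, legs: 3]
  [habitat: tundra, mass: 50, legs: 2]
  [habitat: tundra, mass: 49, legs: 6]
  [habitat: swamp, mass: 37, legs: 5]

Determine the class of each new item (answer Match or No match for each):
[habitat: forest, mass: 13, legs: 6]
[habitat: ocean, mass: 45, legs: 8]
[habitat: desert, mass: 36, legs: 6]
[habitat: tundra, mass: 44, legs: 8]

Match, No match, No match, No match

The classifier is using: habitat is forest AND mass ≤ 26.
[habitat: forest, mass: 13, legs: 6] → habitat is forest, mass = 13 → Match. [habitat: ocean, mass: 45, legs: 8] → habitat is ocean, mass = 45 → No match. [habitat: desert, mass: 36, legs: 6] → habitat is desert, mass = 36 → No match. [habitat: tundra, mass: 44, legs: 8] → habitat is tundra, mass = 44 → No match.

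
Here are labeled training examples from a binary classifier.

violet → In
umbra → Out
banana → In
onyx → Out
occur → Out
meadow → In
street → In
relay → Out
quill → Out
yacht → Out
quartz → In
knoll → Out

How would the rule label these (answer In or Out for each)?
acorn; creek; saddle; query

The classifier is using: length 6.
Out: acorn, since length 5.
Out: creek, since length 5.
In: saddle, since length 6.
Out: query, since length 5.

Out, Out, In, Out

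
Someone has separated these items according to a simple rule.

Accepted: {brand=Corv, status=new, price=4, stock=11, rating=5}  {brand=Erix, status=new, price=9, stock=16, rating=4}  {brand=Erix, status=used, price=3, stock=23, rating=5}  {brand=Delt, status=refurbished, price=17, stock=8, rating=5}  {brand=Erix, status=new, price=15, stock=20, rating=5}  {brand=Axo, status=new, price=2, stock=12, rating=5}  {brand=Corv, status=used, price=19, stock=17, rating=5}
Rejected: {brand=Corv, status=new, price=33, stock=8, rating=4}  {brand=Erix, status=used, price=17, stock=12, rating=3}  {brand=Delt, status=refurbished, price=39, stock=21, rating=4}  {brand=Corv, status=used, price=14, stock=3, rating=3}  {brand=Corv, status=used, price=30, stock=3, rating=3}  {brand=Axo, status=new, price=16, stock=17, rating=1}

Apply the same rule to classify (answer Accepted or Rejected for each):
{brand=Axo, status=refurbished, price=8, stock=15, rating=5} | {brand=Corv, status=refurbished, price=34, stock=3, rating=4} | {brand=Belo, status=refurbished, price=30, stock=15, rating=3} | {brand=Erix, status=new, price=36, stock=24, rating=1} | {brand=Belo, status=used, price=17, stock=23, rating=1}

A rule that fits every label: price ≤ 19 AND rating ≥ 4 — true of each 'Accepted' example, false of each 'Rejected' one.
Accepted: {brand=Axo, status=refurbished, price=8, stock=15, rating=5}, since price = 8, rating = 5.
Rejected: {brand=Corv, status=refurbished, price=34, stock=3, rating=4}, since price = 34, rating = 4.
Rejected: {brand=Belo, status=refurbished, price=30, stock=15, rating=3}, since price = 30, rating = 3.
Rejected: {brand=Erix, status=new, price=36, stock=24, rating=1}, since price = 36, rating = 1.
Rejected: {brand=Belo, status=used, price=17, stock=23, rating=1}, since price = 17, rating = 1.

Accepted, Rejected, Rejected, Rejected, Rejected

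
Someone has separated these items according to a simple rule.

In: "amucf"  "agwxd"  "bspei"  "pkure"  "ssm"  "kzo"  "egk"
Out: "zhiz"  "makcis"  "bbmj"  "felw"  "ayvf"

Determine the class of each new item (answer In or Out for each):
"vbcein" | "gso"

Out, In

Rule: odd length. This holds for each 'In' example and fails for each 'Out' one.
Out: "vbcein", since length 6. In: "gso", since length 3.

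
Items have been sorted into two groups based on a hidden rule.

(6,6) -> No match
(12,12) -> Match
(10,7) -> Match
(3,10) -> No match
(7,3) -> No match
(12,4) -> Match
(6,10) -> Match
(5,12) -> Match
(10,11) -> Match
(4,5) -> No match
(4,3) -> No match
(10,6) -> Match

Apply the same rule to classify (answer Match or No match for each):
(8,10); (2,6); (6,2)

Match, No match, No match

The common property of the 'Match' items is: sum ≥ 16. No 'No match' item has it.
(8,10) → 8+10 = 18 → Match. (2,6) → 2+6 = 8 → No match. (6,2) → 6+2 = 8 → No match.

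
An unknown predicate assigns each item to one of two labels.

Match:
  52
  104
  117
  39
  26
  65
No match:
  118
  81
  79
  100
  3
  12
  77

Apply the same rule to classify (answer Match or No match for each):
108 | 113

No match, No match

Checking candidate rules against both groups, what survives is: multiple of 13.
No match: 108, since 108 = 13·8 + 4. No match: 113, since 113 = 13·8 + 9.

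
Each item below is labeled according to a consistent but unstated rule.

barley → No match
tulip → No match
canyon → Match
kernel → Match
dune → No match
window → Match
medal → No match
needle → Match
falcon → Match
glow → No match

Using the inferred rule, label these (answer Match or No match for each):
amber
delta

The distinguishing property — length 6 AND contains 'n' — holds for all the 'Match' cases and none of the 'No match' cases.
amber: length 5, no 'n' — does not pass, so No match. delta: length 5, no 'n' — does not pass, so No match.

No match, No match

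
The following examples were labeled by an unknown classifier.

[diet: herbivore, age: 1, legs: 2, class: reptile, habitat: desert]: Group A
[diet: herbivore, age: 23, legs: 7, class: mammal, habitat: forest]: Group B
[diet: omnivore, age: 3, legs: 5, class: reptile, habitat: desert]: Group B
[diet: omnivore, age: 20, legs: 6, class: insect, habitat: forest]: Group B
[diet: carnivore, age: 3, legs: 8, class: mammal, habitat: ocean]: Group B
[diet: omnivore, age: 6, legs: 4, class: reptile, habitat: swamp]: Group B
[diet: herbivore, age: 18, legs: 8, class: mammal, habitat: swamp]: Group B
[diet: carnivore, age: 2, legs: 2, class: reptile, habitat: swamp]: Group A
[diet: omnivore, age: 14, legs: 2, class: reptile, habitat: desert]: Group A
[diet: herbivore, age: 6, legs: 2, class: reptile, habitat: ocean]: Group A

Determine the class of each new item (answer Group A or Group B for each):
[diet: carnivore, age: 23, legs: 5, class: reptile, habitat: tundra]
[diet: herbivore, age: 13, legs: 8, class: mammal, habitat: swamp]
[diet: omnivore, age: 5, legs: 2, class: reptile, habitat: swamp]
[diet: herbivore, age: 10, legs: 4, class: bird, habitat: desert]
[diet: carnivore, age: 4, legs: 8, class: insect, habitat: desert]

One predicate separates the groups cleanly: legs = 2.

Group B, Group B, Group A, Group B, Group B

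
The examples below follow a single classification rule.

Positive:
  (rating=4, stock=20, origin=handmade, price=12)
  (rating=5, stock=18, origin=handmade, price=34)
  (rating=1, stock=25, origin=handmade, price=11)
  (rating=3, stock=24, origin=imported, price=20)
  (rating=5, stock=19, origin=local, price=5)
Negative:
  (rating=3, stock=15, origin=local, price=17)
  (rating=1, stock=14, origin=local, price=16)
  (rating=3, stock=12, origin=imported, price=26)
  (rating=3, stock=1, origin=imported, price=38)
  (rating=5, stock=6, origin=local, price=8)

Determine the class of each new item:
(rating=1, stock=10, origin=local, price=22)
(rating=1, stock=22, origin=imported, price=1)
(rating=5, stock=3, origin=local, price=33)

Every 'Positive' example satisfies: stock ≥ 18. None of the 'Negative' examples do.
(rating=1, stock=10, origin=local, price=22): Negative (stock = 10). (rating=1, stock=22, origin=imported, price=1): Positive (stock = 22). (rating=5, stock=3, origin=local, price=33): Negative (stock = 3).

Negative, Positive, Negative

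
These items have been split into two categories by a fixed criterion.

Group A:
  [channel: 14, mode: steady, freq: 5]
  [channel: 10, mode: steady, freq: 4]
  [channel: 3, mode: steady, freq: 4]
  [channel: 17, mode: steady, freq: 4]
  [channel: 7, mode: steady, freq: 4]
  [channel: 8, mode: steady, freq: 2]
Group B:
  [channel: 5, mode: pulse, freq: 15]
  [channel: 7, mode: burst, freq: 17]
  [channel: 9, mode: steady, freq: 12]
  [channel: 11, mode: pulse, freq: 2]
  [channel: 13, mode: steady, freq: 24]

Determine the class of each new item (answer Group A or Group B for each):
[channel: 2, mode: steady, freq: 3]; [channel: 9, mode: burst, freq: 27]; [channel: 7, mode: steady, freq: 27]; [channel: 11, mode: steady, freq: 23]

Group A, Group B, Group B, Group B

Every 'Group A' example satisfies: mode is steady AND freq ≤ 5. None of the 'Group B' examples do.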